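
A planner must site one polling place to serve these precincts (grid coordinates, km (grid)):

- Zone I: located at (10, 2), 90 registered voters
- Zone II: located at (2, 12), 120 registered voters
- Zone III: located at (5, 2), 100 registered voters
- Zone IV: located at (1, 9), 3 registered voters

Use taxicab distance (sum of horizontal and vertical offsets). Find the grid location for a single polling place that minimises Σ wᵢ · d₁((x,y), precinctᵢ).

Manhattan distance separates: Σwᵢ(|x−xᵢ|+|y−yᵢ|) = Σwᵢ|x−xᵢ| + Σwᵢ|y−yᵢ|, so x and y are optimised independently as 1-D weighted medians.
Total weight W = 313; half = 156.5.
x-coordinate, sorted with cumulative weight:
  x=1 (Zone IV, w=3) cum 3
  x=2 (Zone II, w=120) cum 123
  x=5 (Zone III, w=100) cum 223  ← median
  x=10 (Zone I, w=90) cum 313
⇒ x* = 5
y-coordinate, sorted with cumulative weight:
  y=2 (Zone I, w=90) cum 90
  y=2 (Zone III, w=100) cum 190  ← median
  y=9 (Zone IV, w=3) cum 193
  y=12 (Zone II, w=120) cum 313
⇒ y* = 2

(5, 2)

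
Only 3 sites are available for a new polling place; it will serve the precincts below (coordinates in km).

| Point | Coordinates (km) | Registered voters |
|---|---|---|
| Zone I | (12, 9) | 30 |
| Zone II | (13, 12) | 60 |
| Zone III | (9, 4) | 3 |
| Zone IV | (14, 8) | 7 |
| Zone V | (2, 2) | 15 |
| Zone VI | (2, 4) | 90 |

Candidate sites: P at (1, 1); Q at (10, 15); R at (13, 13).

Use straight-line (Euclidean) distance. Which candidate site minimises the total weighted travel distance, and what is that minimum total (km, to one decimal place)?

Total weighted distance at each candidate:
  P (1, 1): total = 1819.6
  Q (10, 15): total = 1987.0
  R (13, 13): total = 1761.4
Minimum is at R with total 1761.4 km.

R, total 1761.4 km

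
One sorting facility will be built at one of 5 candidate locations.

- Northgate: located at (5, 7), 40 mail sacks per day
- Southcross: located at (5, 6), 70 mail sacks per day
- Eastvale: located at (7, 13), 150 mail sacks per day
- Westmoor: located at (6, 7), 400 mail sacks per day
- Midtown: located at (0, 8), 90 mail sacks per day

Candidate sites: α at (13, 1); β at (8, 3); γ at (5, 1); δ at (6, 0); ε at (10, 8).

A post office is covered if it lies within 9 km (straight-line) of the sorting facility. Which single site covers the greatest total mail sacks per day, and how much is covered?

ε, covering 660

Coverage radius r = 9 km; a point is covered iff (Δx)²+(Δy)² ≤ 9² = 81.
  α (13, 1): covers {none} → 0
  β (8, 3): covers {Northgate, Southcross, Westmoor} → 510
  γ (5, 1): covers {Northgate, Southcross, Westmoor, Midtown} → 600
  δ (6, 0): covers {Northgate, Southcross, Westmoor} → 510
  ε (10, 8): covers {Northgate, Southcross, Eastvale, Westmoor} → 660
Maximum coverage at ε: 660 mail sacks per day.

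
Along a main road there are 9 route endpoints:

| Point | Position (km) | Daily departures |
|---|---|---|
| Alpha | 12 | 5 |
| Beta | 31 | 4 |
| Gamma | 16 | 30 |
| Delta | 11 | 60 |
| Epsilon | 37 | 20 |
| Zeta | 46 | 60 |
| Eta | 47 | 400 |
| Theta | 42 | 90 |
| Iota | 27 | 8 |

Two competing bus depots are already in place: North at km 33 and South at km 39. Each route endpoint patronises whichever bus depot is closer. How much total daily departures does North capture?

107

The indifferent point is the midpoint (33+39)/2 = 36; route endpoints left of it (closer to North at 33) go to North, those right go to South.
  Delta at 11 (w=60) → North
  Alpha at 12 (w=5) → North
  Gamma at 16 (w=30) → North
  Iota at 27 (w=8) → North
  Beta at 31 (w=4) → North
  Epsilon at 37 (w=20) → South
  Theta at 42 (w=90) → South
  Zeta at 46 (w=60) → South
  Eta at 47 (w=400) → South
North captures 107; South captures 570.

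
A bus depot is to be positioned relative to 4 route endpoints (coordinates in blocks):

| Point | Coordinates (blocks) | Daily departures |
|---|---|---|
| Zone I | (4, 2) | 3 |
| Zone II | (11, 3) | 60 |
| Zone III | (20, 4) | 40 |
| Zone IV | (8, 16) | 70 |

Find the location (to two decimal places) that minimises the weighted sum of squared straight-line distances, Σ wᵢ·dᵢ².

The minimiser of Σwᵢ‖p−pᵢ‖² is the weighted centroid p* = (Σwᵢpᵢ)/(Σwᵢ).
Σwᵢ = 173.
Σwᵢxᵢ = 3·4 + 60·11 + 40·20 + 70·8 = 2032.
Σwᵢyᵢ = 3·2 + 60·3 + 40·4 + 70·16 = 1466.
x* = 2032/173 = 11.75, y* = 1466/173 = 8.47.

(11.75, 8.47)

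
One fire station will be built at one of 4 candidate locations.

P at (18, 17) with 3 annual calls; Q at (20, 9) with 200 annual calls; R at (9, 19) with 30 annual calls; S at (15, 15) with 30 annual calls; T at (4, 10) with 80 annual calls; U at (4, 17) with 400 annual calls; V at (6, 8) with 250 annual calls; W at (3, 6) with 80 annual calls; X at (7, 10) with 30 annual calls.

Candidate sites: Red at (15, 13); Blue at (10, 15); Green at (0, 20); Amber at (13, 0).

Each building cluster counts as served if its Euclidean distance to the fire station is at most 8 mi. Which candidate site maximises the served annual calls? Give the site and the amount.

Blue, covering 570

Coverage radius r = 8 mi; a point is covered iff (Δx)²+(Δy)² ≤ 8² = 64.
  Red (15, 13): covers {P, Q, S} → 233
  Blue (10, 15): covers {R, S, T, U, X} → 570
  Green (0, 20): covers {U} → 400
  Amber (13, 0): covers {none} → 0
Maximum coverage at Blue: 570 annual calls.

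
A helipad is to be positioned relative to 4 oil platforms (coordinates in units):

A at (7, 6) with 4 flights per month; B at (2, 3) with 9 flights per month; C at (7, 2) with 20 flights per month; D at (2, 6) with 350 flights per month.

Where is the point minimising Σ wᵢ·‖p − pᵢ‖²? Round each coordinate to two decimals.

(2.31, 5.72)

The minimiser of Σwᵢ‖p−pᵢ‖² is the weighted centroid p* = (Σwᵢpᵢ)/(Σwᵢ).
Σwᵢ = 383.
Σwᵢxᵢ = 4·7 + 9·2 + 20·7 + 350·2 = 886.
Σwᵢyᵢ = 4·6 + 9·3 + 20·2 + 350·6 = 2191.
x* = 886/383 = 2.31, y* = 2191/383 = 5.72.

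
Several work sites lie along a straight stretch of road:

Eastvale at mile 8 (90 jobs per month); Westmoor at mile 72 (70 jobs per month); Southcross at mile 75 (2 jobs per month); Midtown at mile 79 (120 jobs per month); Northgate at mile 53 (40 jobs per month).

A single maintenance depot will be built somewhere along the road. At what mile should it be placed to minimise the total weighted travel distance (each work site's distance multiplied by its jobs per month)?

x = 72

For a sum of weighted absolute distances on a line, the optimum is the weighted median (not the mean). Total weight W = 322; half-weight = 161.
Sort by position and accumulate weight:
  mile 8 (Eastvale, w=90) → cum 90
  mile 53 (Northgate, w=40) → cum 130
  mile 72 (Westmoor, w=70) → cum 200  ≥ 161 → median here
  mile 75 (Southcross, w=2) → cum 202
  mile 79 (Midtown, w=120) → cum 322
Optimal location: mile 72.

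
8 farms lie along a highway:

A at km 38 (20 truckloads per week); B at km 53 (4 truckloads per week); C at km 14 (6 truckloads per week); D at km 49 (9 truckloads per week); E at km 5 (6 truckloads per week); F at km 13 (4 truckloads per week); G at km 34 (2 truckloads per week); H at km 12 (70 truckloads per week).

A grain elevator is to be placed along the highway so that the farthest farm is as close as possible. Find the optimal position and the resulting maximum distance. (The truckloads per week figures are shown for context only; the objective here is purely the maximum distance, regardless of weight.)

location 29, max distance 24

The 1-center on a line is the midpoint of the two extreme points: leftmost at 5, rightmost at 53.
Optimal location = (5 + 53)/2 = 29; maximum distance = (53 − 5)/2 = 24.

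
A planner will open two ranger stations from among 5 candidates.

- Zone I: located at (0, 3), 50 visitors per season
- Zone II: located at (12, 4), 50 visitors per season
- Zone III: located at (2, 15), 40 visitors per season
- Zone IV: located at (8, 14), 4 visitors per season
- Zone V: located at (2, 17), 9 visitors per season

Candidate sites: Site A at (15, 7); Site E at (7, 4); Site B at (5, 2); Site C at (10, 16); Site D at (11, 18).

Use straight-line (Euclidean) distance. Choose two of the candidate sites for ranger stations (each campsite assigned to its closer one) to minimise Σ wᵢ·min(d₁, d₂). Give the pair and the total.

Evaluate every pair (each demand assigned to the nearer of the two):
  {Site E, Site C}: total = 1009.9
  {Site B, Site C}: total = 1025.3
  {Site E, Site D}: total = 1084.5
  {Site B, Site D}: total = 1099.9
  {Site E, Site B}: total = 1153.8
  {Site A, Site B}: total = 1178.0
  {Site A, Site E}: total = 1214.0
  {Site A, Site C}: total = 1394.7
  {Site A, Site D}: total = 1469.3
  {Site C, Site D}: total = 1834.7
Best pair: {Site E, Site C} with total 1009.9.

{Site E, Site C}, total 1009.9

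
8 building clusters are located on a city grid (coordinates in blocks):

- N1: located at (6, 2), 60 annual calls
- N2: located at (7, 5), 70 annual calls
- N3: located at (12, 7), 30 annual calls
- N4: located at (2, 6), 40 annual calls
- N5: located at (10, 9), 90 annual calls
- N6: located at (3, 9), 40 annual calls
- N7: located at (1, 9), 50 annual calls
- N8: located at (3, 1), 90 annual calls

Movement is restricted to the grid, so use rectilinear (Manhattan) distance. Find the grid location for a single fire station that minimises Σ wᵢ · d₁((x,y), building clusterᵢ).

(6, 6)

Manhattan distance separates: Σwᵢ(|x−xᵢ|+|y−yᵢ|) = Σwᵢ|x−xᵢ| + Σwᵢ|y−yᵢ|, so x and y are optimised independently as 1-D weighted medians.
Total weight W = 470; half = 235.
x-coordinate, sorted with cumulative weight:
  x=1 (N7, w=50) cum 50
  x=2 (N4, w=40) cum 90
  x=3 (N6, w=40) cum 130
  x=3 (N8, w=90) cum 220
  x=6 (N1, w=60) cum 280  ← median
  x=7 (N2, w=70) cum 350
  x=10 (N5, w=90) cum 440
  x=12 (N3, w=30) cum 470
⇒ x* = 6
y-coordinate, sorted with cumulative weight:
  y=1 (N8, w=90) cum 90
  y=2 (N1, w=60) cum 150
  y=5 (N2, w=70) cum 220
  y=6 (N4, w=40) cum 260  ← median
  y=7 (N3, w=30) cum 290
  y=9 (N5, w=90) cum 380
  y=9 (N6, w=40) cum 420
  y=9 (N7, w=50) cum 470
⇒ y* = 6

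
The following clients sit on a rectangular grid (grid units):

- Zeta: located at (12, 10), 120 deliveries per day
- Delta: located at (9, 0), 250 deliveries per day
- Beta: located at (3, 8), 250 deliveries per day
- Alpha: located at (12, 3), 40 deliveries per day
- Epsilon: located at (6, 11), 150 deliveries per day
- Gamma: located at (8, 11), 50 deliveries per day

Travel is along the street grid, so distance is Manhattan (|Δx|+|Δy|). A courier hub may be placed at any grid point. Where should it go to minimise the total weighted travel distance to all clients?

Manhattan distance separates: Σwᵢ(|x−xᵢ|+|y−yᵢ|) = Σwᵢ|x−xᵢ| + Σwᵢ|y−yᵢ|, so x and y are optimised independently as 1-D weighted medians.
Total weight W = 860; half = 430.
x-coordinate, sorted with cumulative weight:
  x=3 (Beta, w=250) cum 250
  x=6 (Epsilon, w=150) cum 400
  x=8 (Gamma, w=50) cum 450  ← median
  x=9 (Delta, w=250) cum 700
  x=12 (Zeta, w=120) cum 820
  x=12 (Alpha, w=40) cum 860
⇒ x* = 8
y-coordinate, sorted with cumulative weight:
  y=0 (Delta, w=250) cum 250
  y=3 (Alpha, w=40) cum 290
  y=8 (Beta, w=250) cum 540  ← median
  y=10 (Zeta, w=120) cum 660
  y=11 (Epsilon, w=150) cum 810
  y=11 (Gamma, w=50) cum 860
⇒ y* = 8

(8, 8)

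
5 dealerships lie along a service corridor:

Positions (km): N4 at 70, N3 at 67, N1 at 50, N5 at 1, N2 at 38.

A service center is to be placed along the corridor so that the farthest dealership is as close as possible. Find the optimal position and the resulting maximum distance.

The 1-center on a line is the midpoint of the two extreme points: leftmost at 1, rightmost at 70.
Optimal location = (1 + 70)/2 = 35.5; maximum distance = (70 − 1)/2 = 34.5.

location 35.5, max distance 34.5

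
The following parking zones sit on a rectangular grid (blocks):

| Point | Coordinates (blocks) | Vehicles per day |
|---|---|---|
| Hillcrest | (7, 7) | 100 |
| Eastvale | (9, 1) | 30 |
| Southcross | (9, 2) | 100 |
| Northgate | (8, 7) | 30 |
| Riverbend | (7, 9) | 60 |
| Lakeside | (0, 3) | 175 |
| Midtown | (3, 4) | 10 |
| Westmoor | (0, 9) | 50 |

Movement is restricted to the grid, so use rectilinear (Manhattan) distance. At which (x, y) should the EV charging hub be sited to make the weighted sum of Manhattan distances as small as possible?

Manhattan distance separates: Σwᵢ(|x−xᵢ|+|y−yᵢ|) = Σwᵢ|x−xᵢ| + Σwᵢ|y−yᵢ|, so x and y are optimised independently as 1-D weighted medians.
Total weight W = 555; half = 277.5.
x-coordinate, sorted with cumulative weight:
  x=0 (Lakeside, w=175) cum 175
  x=0 (Westmoor, w=50) cum 225
  x=3 (Midtown, w=10) cum 235
  x=7 (Hillcrest, w=100) cum 335  ← median
  x=7 (Riverbend, w=60) cum 395
  x=8 (Northgate, w=30) cum 425
  x=9 (Eastvale, w=30) cum 455
  x=9 (Southcross, w=100) cum 555
⇒ x* = 7
y-coordinate, sorted with cumulative weight:
  y=1 (Eastvale, w=30) cum 30
  y=2 (Southcross, w=100) cum 130
  y=3 (Lakeside, w=175) cum 305  ← median
  y=4 (Midtown, w=10) cum 315
  y=7 (Hillcrest, w=100) cum 415
  y=7 (Northgate, w=30) cum 445
  y=9 (Riverbend, w=60) cum 505
  y=9 (Westmoor, w=50) cum 555
⇒ y* = 3

(7, 3)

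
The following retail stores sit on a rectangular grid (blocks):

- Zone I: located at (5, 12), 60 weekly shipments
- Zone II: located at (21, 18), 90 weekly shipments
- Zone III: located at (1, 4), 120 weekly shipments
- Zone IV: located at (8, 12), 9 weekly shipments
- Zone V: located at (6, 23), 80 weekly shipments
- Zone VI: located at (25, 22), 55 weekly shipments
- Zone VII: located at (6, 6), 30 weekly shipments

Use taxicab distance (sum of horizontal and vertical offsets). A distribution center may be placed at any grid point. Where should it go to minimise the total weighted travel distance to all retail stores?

(6, 18)

Manhattan distance separates: Σwᵢ(|x−xᵢ|+|y−yᵢ|) = Σwᵢ|x−xᵢ| + Σwᵢ|y−yᵢ|, so x and y are optimised independently as 1-D weighted medians.
Total weight W = 444; half = 222.
x-coordinate, sorted with cumulative weight:
  x=1 (Zone III, w=120) cum 120
  x=5 (Zone I, w=60) cum 180
  x=6 (Zone V, w=80) cum 260  ← median
  x=6 (Zone VII, w=30) cum 290
  x=8 (Zone IV, w=9) cum 299
  x=21 (Zone II, w=90) cum 389
  x=25 (Zone VI, w=55) cum 444
⇒ x* = 6
y-coordinate, sorted with cumulative weight:
  y=4 (Zone III, w=120) cum 120
  y=6 (Zone VII, w=30) cum 150
  y=12 (Zone I, w=60) cum 210
  y=12 (Zone IV, w=9) cum 219
  y=18 (Zone II, w=90) cum 309  ← median
  y=22 (Zone VI, w=55) cum 364
  y=23 (Zone V, w=80) cum 444
⇒ y* = 18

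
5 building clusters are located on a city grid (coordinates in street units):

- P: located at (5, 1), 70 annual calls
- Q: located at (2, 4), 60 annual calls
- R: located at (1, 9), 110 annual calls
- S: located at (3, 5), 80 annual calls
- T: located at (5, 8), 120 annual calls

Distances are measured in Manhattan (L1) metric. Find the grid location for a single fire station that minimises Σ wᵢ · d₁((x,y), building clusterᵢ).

Manhattan distance separates: Σwᵢ(|x−xᵢ|+|y−yᵢ|) = Σwᵢ|x−xᵢ| + Σwᵢ|y−yᵢ|, so x and y are optimised independently as 1-D weighted medians.
Total weight W = 440; half = 220.
x-coordinate, sorted with cumulative weight:
  x=1 (R, w=110) cum 110
  x=2 (Q, w=60) cum 170
  x=3 (S, w=80) cum 250  ← median
  x=5 (P, w=70) cum 320
  x=5 (T, w=120) cum 440
⇒ x* = 3
y-coordinate, sorted with cumulative weight:
  y=1 (P, w=70) cum 70
  y=4 (Q, w=60) cum 130
  y=5 (S, w=80) cum 210
  y=8 (T, w=120) cum 330  ← median
  y=9 (R, w=110) cum 440
⇒ y* = 8

(3, 8)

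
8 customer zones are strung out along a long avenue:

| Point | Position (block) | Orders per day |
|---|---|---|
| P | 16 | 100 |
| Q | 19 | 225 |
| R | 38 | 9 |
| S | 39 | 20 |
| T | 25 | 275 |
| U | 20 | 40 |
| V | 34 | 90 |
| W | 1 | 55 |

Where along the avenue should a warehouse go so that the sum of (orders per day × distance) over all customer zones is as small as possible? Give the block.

x = 20

For a sum of weighted absolute distances on a line, the optimum is the weighted median (not the mean). Total weight W = 814; half-weight = 407.
Sort by position and accumulate weight:
  block 1 (W, w=55) → cum 55
  block 16 (P, w=100) → cum 155
  block 19 (Q, w=225) → cum 380
  block 20 (U, w=40) → cum 420  ≥ 407 → median here
  block 25 (T, w=275) → cum 695
  block 34 (V, w=90) → cum 785
  block 38 (R, w=9) → cum 794
  block 39 (S, w=20) → cum 814
Optimal location: block 20.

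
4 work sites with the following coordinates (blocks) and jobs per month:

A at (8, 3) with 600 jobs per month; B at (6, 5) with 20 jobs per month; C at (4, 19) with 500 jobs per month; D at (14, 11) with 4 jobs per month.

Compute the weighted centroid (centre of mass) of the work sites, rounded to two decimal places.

(6.21, 10.18)

The minimiser of Σwᵢ‖p−pᵢ‖² is the weighted centroid p* = (Σwᵢpᵢ)/(Σwᵢ).
Σwᵢ = 1124.
Σwᵢxᵢ = 600·8 + 20·6 + 500·4 + 4·14 = 6976.
Σwᵢyᵢ = 600·3 + 20·5 + 500·19 + 4·11 = 11444.
x* = 6976/1124 = 6.21, y* = 11444/1124 = 10.18.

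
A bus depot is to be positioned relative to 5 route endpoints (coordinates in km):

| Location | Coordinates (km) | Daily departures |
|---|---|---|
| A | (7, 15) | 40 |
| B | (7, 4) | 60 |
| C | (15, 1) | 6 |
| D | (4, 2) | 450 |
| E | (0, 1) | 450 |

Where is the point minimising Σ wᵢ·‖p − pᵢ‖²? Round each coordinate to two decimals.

(2.57, 2.18)

The minimiser of Σwᵢ‖p−pᵢ‖² is the weighted centroid p* = (Σwᵢpᵢ)/(Σwᵢ).
Σwᵢ = 1006.
Σwᵢxᵢ = 40·7 + 60·7 + 6·15 + 450·4 + 450·0 = 2590.
Σwᵢyᵢ = 40·15 + 60·4 + 6·1 + 450·2 + 450·1 = 2196.
x* = 2590/1006 = 2.57, y* = 2196/1006 = 2.18.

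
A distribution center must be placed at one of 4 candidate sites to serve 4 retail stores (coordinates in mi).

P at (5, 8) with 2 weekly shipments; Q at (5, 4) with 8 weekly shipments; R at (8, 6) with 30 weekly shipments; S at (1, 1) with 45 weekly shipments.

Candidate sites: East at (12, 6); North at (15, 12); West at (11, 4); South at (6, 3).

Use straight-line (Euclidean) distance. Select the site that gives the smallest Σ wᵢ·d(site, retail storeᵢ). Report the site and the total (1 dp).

Total weighted distance at each candidate:
  East (12, 6): total = 736.5
  North (15, 12): total = 1201.8
  West (11, 4): total = 640.4
  South (6, 3): total = 372.0
Minimum is at South with total 372.0 mi.

South, total 372.0 mi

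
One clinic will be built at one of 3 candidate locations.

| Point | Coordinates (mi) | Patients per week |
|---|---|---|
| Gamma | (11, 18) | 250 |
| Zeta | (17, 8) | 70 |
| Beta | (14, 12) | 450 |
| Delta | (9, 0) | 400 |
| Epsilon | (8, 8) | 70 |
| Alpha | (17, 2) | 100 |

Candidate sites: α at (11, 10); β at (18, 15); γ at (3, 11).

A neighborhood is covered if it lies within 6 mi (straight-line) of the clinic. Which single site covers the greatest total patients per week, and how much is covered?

Coverage radius r = 6 mi; a point is covered iff (Δx)²+(Δy)² ≤ 6² = 36.
  α (11, 10): covers {Beta, Epsilon} → 520
  β (18, 15): covers {Beta} → 450
  γ (3, 11): covers {Epsilon} → 70
Maximum coverage at α: 520 patients per week.

α, covering 520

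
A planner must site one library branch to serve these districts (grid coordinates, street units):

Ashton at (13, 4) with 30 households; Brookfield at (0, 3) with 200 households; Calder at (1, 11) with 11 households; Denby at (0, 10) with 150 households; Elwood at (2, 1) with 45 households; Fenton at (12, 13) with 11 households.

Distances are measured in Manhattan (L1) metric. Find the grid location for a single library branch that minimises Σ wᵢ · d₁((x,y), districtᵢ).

Manhattan distance separates: Σwᵢ(|x−xᵢ|+|y−yᵢ|) = Σwᵢ|x−xᵢ| + Σwᵢ|y−yᵢ|, so x and y are optimised independently as 1-D weighted medians.
Total weight W = 447; half = 223.5.
x-coordinate, sorted with cumulative weight:
  x=0 (Brookfield, w=200) cum 200
  x=0 (Denby, w=150) cum 350  ← median
  x=1 (Calder, w=11) cum 361
  x=2 (Elwood, w=45) cum 406
  x=12 (Fenton, w=11) cum 417
  x=13 (Ashton, w=30) cum 447
⇒ x* = 0
y-coordinate, sorted with cumulative weight:
  y=1 (Elwood, w=45) cum 45
  y=3 (Brookfield, w=200) cum 245  ← median
  y=4 (Ashton, w=30) cum 275
  y=10 (Denby, w=150) cum 425
  y=11 (Calder, w=11) cum 436
  y=13 (Fenton, w=11) cum 447
⇒ y* = 3

(0, 3)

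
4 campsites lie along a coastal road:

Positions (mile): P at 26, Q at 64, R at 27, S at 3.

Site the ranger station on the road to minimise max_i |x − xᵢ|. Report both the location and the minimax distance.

location 33.5, max distance 30.5

The 1-center on a line is the midpoint of the two extreme points: leftmost at 3, rightmost at 64.
Optimal location = (3 + 64)/2 = 33.5; maximum distance = (64 − 3)/2 = 30.5.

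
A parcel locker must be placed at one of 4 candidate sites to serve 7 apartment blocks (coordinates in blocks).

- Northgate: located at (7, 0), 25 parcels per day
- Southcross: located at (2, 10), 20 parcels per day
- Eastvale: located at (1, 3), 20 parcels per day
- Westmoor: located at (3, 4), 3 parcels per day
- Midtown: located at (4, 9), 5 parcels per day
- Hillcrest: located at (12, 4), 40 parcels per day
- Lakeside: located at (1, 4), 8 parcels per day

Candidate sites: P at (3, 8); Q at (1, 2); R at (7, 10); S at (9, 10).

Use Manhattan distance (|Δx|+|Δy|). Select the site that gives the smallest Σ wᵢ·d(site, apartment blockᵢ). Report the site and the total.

Total weighted distance at each candidate:
  P (3, 8): total = 1090
  Q (1, 2): total = 998
  R (7, 10): total = 1196
  S (9, 10): total = 1278
Minimum is at Q with total 998 blocks.

Q, total 998 blocks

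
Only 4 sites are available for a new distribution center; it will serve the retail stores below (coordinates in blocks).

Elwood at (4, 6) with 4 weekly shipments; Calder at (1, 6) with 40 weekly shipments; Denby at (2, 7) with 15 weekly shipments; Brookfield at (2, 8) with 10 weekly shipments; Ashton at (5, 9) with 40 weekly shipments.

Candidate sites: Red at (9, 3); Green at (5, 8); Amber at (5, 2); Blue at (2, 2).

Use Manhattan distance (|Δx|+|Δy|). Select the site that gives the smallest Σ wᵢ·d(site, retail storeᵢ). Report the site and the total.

Total weighted distance at each candidate:
  Red (9, 3): total = 1157
  Green (5, 8): total = 382
  Amber (5, 2): total = 830
  Blue (2, 2): total = 759
Minimum is at Green with total 382 blocks.

Green, total 382 blocks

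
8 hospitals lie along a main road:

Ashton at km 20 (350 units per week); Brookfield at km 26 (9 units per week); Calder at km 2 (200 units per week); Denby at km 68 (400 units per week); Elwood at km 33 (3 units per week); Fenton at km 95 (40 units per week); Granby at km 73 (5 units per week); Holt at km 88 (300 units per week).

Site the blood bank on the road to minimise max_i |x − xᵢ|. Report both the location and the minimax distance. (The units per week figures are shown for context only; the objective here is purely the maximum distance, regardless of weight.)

The 1-center on a line is the midpoint of the two extreme points: leftmost at 2, rightmost at 95.
Optimal location = (2 + 95)/2 = 48.5; maximum distance = (95 − 2)/2 = 46.5.

location 48.5, max distance 46.5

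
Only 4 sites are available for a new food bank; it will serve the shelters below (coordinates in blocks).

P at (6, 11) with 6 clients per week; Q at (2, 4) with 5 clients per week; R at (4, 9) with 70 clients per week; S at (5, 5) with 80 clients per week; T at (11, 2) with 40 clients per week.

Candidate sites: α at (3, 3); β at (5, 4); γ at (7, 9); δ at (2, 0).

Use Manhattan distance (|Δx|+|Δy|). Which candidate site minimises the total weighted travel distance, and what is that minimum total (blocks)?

Total weighted distance at each candidate:
  α (3, 3): total = 1246
  β (5, 4): total = 883
  γ (7, 9): total = 1198
  δ (2, 0): total = 1960
Minimum is at β with total 883 blocks.

β, total 883 blocks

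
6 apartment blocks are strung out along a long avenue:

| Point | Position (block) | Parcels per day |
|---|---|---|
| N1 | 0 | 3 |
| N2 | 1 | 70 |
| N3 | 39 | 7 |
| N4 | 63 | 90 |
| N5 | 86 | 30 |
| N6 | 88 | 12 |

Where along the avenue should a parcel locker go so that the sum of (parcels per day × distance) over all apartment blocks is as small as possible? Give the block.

x = 63

For a sum of weighted absolute distances on a line, the optimum is the weighted median (not the mean). Total weight W = 212; half-weight = 106.
Sort by position and accumulate weight:
  block 0 (N1, w=3) → cum 3
  block 1 (N2, w=70) → cum 73
  block 39 (N3, w=7) → cum 80
  block 63 (N4, w=90) → cum 170  ≥ 106 → median here
  block 86 (N5, w=30) → cum 200
  block 88 (N6, w=12) → cum 212
Optimal location: block 63.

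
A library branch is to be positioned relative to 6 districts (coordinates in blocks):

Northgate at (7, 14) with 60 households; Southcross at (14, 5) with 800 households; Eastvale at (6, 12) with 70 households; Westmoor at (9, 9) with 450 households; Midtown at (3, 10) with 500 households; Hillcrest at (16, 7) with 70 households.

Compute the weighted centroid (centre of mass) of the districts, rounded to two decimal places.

The minimiser of Σwᵢ‖p−pᵢ‖² is the weighted centroid p* = (Σwᵢpᵢ)/(Σwᵢ).
Σwᵢ = 1950.
Σwᵢxᵢ = 60·7 + 800·14 + 70·6 + 450·9 + 500·3 + 70·16 = 18710.
Σwᵢyᵢ = 60·14 + 800·5 + 70·12 + 450·9 + 500·10 + 70·7 = 15220.
x* = 18710/1950 = 9.59, y* = 15220/1950 = 7.81.

(9.59, 7.81)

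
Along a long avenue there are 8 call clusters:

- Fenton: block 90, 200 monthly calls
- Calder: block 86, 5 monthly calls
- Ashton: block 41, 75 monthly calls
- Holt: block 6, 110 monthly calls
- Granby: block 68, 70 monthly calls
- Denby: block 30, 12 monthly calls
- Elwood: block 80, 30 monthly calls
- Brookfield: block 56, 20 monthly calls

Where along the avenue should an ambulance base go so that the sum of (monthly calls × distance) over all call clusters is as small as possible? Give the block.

x = 68

For a sum of weighted absolute distances on a line, the optimum is the weighted median (not the mean). Total weight W = 522; half-weight = 261.
Sort by position and accumulate weight:
  block 6 (Holt, w=110) → cum 110
  block 30 (Denby, w=12) → cum 122
  block 41 (Ashton, w=75) → cum 197
  block 56 (Brookfield, w=20) → cum 217
  block 68 (Granby, w=70) → cum 287  ≥ 261 → median here
  block 80 (Elwood, w=30) → cum 317
  block 86 (Calder, w=5) → cum 322
  block 90 (Fenton, w=200) → cum 522
Optimal location: block 68.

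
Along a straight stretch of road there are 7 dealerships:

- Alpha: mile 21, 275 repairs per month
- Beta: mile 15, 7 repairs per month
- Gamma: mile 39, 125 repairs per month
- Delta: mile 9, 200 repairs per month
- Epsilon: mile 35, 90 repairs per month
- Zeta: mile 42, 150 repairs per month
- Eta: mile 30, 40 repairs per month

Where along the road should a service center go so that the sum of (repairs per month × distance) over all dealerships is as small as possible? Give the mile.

For a sum of weighted absolute distances on a line, the optimum is the weighted median (not the mean). Total weight W = 887; half-weight = 443.5.
Sort by position and accumulate weight:
  mile 9 (Delta, w=200) → cum 200
  mile 15 (Beta, w=7) → cum 207
  mile 21 (Alpha, w=275) → cum 482  ≥ 443.5 → median here
  mile 30 (Eta, w=40) → cum 522
  mile 35 (Epsilon, w=90) → cum 612
  mile 39 (Gamma, w=125) → cum 737
  mile 42 (Zeta, w=150) → cum 887
Optimal location: mile 21.

x = 21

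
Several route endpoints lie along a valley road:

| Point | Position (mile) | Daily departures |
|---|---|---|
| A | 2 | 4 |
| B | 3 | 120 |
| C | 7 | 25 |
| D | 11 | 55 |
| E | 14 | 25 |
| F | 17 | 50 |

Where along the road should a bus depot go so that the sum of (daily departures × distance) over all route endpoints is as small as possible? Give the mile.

x = 7

For a sum of weighted absolute distances on a line, the optimum is the weighted median (not the mean). Total weight W = 279; half-weight = 139.5.
Sort by position and accumulate weight:
  mile 2 (A, w=4) → cum 4
  mile 3 (B, w=120) → cum 124
  mile 7 (C, w=25) → cum 149  ≥ 139.5 → median here
  mile 11 (D, w=55) → cum 204
  mile 14 (E, w=25) → cum 229
  mile 17 (F, w=50) → cum 279
Optimal location: mile 7.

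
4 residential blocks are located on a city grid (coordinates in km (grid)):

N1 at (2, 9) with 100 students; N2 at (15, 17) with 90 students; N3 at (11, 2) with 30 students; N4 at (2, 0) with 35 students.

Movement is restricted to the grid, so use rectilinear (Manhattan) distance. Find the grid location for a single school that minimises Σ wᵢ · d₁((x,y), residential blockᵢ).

(2, 9)

Manhattan distance separates: Σwᵢ(|x−xᵢ|+|y−yᵢ|) = Σwᵢ|x−xᵢ| + Σwᵢ|y−yᵢ|, so x and y are optimised independently as 1-D weighted medians.
Total weight W = 255; half = 127.5.
x-coordinate, sorted with cumulative weight:
  x=2 (N1, w=100) cum 100
  x=2 (N4, w=35) cum 135  ← median
  x=11 (N3, w=30) cum 165
  x=15 (N2, w=90) cum 255
⇒ x* = 2
y-coordinate, sorted with cumulative weight:
  y=0 (N4, w=35) cum 35
  y=2 (N3, w=30) cum 65
  y=9 (N1, w=100) cum 165  ← median
  y=17 (N2, w=90) cum 255
⇒ y* = 9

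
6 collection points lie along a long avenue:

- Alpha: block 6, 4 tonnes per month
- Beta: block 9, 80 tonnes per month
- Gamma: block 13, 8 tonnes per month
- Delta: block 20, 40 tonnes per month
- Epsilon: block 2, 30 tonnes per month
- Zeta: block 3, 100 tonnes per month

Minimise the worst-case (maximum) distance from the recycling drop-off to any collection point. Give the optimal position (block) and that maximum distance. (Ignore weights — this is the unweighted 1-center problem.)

The 1-center on a line is the midpoint of the two extreme points: leftmost at 2, rightmost at 20.
Optimal location = (2 + 20)/2 = 11; maximum distance = (20 − 2)/2 = 9.

location 11, max distance 9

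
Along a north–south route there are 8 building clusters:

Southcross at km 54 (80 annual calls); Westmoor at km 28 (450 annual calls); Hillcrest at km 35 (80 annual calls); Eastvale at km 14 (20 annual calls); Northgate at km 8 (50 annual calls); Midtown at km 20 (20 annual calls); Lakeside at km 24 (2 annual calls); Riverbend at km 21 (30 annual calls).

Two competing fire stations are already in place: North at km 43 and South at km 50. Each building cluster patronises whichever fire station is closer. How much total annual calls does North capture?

The indifferent point is the midpoint (43+50)/2 = 46.5; building clusters left of it (closer to North at 43) go to North, those right go to South.
  Northgate at 8 (w=50) → North
  Eastvale at 14 (w=20) → North
  Midtown at 20 (w=20) → North
  Riverbend at 21 (w=30) → North
  Lakeside at 24 (w=2) → North
  Westmoor at 28 (w=450) → North
  Hillcrest at 35 (w=80) → North
  Southcross at 54 (w=80) → South
North captures 652; South captures 80.

652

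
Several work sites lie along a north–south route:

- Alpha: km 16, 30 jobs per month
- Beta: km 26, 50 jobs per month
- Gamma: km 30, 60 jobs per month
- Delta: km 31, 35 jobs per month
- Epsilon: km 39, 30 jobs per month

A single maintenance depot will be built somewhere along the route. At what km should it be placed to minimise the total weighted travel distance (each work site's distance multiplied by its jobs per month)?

For a sum of weighted absolute distances on a line, the optimum is the weighted median (not the mean). Total weight W = 205; half-weight = 102.5.
Sort by position and accumulate weight:
  km 16 (Alpha, w=30) → cum 30
  km 26 (Beta, w=50) → cum 80
  km 30 (Gamma, w=60) → cum 140  ≥ 102.5 → median here
  km 31 (Delta, w=35) → cum 175
  km 39 (Epsilon, w=30) → cum 205
Optimal location: km 30.

x = 30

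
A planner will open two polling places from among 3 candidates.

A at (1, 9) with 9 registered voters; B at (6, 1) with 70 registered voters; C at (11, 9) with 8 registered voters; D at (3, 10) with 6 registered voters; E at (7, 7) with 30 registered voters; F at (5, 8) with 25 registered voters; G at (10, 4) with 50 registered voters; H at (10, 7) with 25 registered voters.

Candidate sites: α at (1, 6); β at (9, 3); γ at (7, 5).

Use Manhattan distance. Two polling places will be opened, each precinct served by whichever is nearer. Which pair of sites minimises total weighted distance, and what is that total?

{β, γ}, total 968

Evaluate every pair (each demand assigned to the nearer of the two):
  {β, γ}: total = 968
  {α, γ}: total = 987
  {α, β}: total = 1032
Best pair: {β, γ} with total 968.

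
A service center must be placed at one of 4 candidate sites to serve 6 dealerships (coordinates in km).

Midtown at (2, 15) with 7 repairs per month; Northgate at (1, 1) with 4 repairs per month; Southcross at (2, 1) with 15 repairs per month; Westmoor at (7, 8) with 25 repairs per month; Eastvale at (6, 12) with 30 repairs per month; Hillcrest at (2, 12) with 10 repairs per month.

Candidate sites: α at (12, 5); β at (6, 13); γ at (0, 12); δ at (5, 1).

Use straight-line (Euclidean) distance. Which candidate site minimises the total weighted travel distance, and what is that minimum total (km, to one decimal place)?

Total weighted distance at each candidate:
  α (12, 5): total = 851.8
  β (6, 13): total = 471.7
  γ (0, 12): total = 638.7
  δ (5, 1): total = 788.6
Minimum is at β with total 471.7 km.

β, total 471.7 km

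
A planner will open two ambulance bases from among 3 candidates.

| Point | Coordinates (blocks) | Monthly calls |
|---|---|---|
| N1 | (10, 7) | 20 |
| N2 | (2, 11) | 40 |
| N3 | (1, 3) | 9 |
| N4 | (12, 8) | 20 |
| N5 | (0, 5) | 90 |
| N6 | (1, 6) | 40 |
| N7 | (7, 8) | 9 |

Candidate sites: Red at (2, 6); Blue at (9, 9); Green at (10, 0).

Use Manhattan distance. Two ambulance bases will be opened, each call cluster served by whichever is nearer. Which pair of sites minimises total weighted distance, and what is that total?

Evaluate every pair (each demand assigned to the nearer of the two):
  {Red, Blue}: total = 713
  {Red, Green}: total = 949
  {Blue, Green}: total = 2245
Best pair: {Red, Blue} with total 713.

{Red, Blue}, total 713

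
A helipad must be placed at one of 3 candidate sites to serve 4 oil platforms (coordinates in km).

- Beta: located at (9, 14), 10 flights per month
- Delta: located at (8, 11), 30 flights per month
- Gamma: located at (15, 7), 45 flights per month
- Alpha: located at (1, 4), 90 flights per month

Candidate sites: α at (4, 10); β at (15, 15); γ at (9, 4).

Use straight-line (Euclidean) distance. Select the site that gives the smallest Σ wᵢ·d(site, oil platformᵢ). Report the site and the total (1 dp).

Total weighted distance at each candidate:
  α (4, 10): total = 1304.5
  β (15, 15): total = 2265.1
  γ (9, 4): total = 1334.0
Minimum is at α with total 1304.5 km.

α, total 1304.5 km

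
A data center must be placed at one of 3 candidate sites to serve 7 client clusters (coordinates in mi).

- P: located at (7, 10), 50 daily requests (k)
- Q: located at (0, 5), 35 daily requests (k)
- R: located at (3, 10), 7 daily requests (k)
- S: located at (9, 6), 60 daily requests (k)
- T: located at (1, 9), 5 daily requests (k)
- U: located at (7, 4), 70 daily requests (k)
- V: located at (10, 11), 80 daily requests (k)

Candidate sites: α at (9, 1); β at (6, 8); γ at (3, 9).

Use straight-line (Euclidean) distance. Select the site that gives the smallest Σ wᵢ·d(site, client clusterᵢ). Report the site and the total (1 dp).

Total weighted distance at each candidate:
  α (9, 1): total = 2294.4
  β (6, 8): total = 1302.3
  γ (3, 9): total = 1831.3
Minimum is at β with total 1302.3 mi.

β, total 1302.3 mi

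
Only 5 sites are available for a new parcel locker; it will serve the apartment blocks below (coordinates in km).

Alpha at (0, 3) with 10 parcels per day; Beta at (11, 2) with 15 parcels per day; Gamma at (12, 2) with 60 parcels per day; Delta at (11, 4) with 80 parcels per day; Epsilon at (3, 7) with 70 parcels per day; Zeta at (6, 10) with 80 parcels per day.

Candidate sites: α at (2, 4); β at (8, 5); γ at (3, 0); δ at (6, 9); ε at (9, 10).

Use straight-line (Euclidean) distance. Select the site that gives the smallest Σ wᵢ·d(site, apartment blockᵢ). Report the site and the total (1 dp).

β, total 1506.9 km

Total weighted distance at each candidate:
  α (2, 4): total = 2290.8
  β (8, 5): total = 1506.9
  γ (3, 0): total = 2760.1
  δ (6, 9): total = 1665.1
  ε (9, 10): total = 1965.9
Minimum is at β with total 1506.9 km.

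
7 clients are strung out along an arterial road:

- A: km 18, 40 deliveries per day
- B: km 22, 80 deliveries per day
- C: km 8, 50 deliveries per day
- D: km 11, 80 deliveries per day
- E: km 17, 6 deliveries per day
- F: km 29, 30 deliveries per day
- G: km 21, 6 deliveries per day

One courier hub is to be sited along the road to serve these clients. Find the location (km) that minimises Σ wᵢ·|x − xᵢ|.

x = 18

For a sum of weighted absolute distances on a line, the optimum is the weighted median (not the mean). Total weight W = 292; half-weight = 146.
Sort by position and accumulate weight:
  km 8 (C, w=50) → cum 50
  km 11 (D, w=80) → cum 130
  km 17 (E, w=6) → cum 136
  km 18 (A, w=40) → cum 176  ≥ 146 → median here
  km 21 (G, w=6) → cum 182
  km 22 (B, w=80) → cum 262
  km 29 (F, w=30) → cum 292
Optimal location: km 18.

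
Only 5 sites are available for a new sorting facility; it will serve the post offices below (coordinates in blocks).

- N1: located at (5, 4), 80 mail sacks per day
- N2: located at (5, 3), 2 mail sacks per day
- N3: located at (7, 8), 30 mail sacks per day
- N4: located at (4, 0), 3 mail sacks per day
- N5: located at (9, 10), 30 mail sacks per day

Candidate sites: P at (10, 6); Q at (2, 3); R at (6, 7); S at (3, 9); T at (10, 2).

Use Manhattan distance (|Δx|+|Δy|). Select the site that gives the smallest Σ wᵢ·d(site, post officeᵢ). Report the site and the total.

R, total 597 blocks

Total weighted distance at each candidate:
  P (10, 6): total = 912
  Q (2, 3): total = 1061
  R (6, 7): total = 597
  S (3, 9): total = 966
  T (10, 2): total = 1136
Minimum is at R with total 597 blocks.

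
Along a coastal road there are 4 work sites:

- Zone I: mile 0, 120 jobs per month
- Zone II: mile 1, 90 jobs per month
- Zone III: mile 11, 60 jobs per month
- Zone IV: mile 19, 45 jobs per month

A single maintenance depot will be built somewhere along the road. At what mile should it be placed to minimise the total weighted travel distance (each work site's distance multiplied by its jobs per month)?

x = 1

For a sum of weighted absolute distances on a line, the optimum is the weighted median (not the mean). Total weight W = 315; half-weight = 157.5.
Sort by position and accumulate weight:
  mile 0 (Zone I, w=120) → cum 120
  mile 1 (Zone II, w=90) → cum 210  ≥ 157.5 → median here
  mile 11 (Zone III, w=60) → cum 270
  mile 19 (Zone IV, w=45) → cum 315
Optimal location: mile 1.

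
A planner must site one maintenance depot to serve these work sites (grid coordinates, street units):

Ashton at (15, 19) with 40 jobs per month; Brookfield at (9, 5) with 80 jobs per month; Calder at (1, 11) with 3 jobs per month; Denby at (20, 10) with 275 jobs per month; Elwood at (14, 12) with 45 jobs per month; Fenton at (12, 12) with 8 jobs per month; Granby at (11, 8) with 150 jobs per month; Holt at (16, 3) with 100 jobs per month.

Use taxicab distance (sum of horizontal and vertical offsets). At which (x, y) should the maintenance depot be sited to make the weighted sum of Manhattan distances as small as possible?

Manhattan distance separates: Σwᵢ(|x−xᵢ|+|y−yᵢ|) = Σwᵢ|x−xᵢ| + Σwᵢ|y−yᵢ|, so x and y are optimised independently as 1-D weighted medians.
Total weight W = 701; half = 350.5.
x-coordinate, sorted with cumulative weight:
  x=1 (Calder, w=3) cum 3
  x=9 (Brookfield, w=80) cum 83
  x=11 (Granby, w=150) cum 233
  x=12 (Fenton, w=8) cum 241
  x=14 (Elwood, w=45) cum 286
  x=15 (Ashton, w=40) cum 326
  x=16 (Holt, w=100) cum 426  ← median
  x=20 (Denby, w=275) cum 701
⇒ x* = 16
y-coordinate, sorted with cumulative weight:
  y=3 (Holt, w=100) cum 100
  y=5 (Brookfield, w=80) cum 180
  y=8 (Granby, w=150) cum 330
  y=10 (Denby, w=275) cum 605  ← median
  y=11 (Calder, w=3) cum 608
  y=12 (Elwood, w=45) cum 653
  y=12 (Fenton, w=8) cum 661
  y=19 (Ashton, w=40) cum 701
⇒ y* = 10

(16, 10)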